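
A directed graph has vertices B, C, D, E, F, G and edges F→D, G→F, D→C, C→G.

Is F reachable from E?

E has no outgoing edges, so nothing is reachable from it.

No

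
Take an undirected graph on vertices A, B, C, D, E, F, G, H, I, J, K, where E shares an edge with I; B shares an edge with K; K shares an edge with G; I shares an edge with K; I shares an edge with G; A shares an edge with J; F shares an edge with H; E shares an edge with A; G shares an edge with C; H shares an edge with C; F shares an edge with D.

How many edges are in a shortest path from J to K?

Distance 0: J.
Distance 1: A.
Distance 2: E.
Distance 3: I.
Distance 4: G, K — contains K.

4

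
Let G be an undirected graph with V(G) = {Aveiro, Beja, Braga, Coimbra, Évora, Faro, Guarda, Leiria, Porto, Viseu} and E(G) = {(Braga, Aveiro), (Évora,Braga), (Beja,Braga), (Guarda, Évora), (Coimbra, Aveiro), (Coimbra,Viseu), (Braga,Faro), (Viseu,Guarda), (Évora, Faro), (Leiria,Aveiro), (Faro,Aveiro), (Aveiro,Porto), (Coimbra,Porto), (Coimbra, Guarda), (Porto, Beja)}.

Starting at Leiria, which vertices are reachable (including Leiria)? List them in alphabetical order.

Aveiro, Beja, Braga, Coimbra, Évora, Faro, Guarda, Leiria, Porto, Viseu

Start at Leiria.
Its neighbours: Aveiro.
Then their neighbours: Braga, Coimbra, Faro, Porto.
Then next layer: Beja, Évora, Guarda, Viseu.
Every vertex is now reached.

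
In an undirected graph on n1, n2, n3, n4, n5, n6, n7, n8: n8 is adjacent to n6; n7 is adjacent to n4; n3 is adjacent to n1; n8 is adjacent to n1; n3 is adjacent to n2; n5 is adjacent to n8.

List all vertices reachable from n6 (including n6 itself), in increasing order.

n1, n2, n3, n5, n6, n8

Start at n6.
Its neighbours: n8.
Then their neighbours: n1, n5.
Then next layer: n3.
Then next layer: n2.
Nothing further is reachable.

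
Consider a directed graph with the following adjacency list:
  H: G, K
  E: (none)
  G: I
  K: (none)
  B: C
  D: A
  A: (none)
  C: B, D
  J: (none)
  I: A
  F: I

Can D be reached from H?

No

Explore from H.
Distance 1: reach G, K.
Distance 2: reach I.
Distance 3: reach A.
The search from H is exhausted; no directed path reaches D.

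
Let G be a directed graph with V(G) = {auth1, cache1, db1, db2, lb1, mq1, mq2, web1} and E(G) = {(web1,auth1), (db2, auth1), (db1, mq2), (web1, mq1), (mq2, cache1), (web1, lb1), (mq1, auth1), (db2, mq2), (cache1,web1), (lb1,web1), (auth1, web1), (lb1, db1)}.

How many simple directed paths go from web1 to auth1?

web1→auth1
web1→mq1→auth1

2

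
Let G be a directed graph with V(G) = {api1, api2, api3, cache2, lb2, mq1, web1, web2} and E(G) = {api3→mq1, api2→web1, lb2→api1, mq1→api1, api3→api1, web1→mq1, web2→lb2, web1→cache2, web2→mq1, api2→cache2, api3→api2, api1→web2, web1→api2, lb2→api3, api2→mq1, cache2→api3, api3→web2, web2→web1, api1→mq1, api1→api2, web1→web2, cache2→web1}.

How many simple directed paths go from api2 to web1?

api2→cache2→api3→api1→web2→web1
api2→cache2→api3→mq1→api1→web2→web1
api2→cache2→api3→web2→web1
api2→cache2→web1
api2→mq1→api1→web2→web1
api2→web1

6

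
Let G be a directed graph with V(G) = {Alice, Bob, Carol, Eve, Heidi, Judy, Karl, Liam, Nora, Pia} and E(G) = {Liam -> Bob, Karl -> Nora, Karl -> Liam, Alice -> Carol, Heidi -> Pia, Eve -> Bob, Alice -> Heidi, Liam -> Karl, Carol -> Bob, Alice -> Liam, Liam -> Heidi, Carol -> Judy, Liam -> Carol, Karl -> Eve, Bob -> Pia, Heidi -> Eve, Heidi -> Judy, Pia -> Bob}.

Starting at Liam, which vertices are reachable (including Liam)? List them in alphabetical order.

Bob, Carol, Eve, Heidi, Judy, Karl, Liam, Nora, Pia

Start at Liam.
Its neighbours: Bob, Carol, Heidi, Karl.
Then their neighbours: Eve, Judy, Nora, Pia.
Nothing further is reachable.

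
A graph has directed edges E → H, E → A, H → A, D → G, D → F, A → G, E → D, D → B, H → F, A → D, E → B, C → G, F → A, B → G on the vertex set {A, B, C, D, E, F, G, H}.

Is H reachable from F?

No

Explore from F.
Distance 1: reach A.
Distance 2: reach D, G.
Distance 3: reach B.
The search from F is exhausted; no directed path reaches H.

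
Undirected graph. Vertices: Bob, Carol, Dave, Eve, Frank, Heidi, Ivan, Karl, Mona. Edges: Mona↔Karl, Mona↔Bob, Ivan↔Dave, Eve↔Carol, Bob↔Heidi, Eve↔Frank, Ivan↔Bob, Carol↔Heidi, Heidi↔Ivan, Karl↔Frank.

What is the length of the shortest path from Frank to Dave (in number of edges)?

5

Distance 0: Frank.
Distance 1: Eve, Karl.
Distance 2: Carol, Mona.
Distance 3: Bob, Heidi.
Distance 4: Ivan.
Distance 5: Dave — contains Dave.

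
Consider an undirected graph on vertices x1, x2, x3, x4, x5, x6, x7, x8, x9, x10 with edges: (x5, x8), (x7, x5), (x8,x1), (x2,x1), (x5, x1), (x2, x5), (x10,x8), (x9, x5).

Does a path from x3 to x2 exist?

No

x3 has no edges, so nothing is reachable from it.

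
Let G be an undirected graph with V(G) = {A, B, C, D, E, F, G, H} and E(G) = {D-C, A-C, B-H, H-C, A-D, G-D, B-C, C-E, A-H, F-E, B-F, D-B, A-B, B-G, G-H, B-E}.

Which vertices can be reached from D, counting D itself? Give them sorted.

Start at D.
Its neighbours: A, B, C, G.
Then their neighbours: E, F, H.
Every vertex is now reached.

A, B, C, D, E, F, G, H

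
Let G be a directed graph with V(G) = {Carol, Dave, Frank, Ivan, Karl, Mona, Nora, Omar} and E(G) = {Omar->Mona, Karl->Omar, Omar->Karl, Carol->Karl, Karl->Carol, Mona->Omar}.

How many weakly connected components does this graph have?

5

From Carol: component {Carol, Karl, Mona, Omar}.
From Dave: component {Dave}.
From Frank: component {Frank}.
From Ivan: component {Ivan}.
From Nora: component {Nora}.
That's 5 components.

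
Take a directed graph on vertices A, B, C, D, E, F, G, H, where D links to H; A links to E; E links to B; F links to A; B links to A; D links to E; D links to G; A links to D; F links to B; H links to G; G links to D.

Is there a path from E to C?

Explore from E.
Distance 1: reach B.
Distance 2: reach A.
Distance 3: reach D.
Distance 4: reach G, H.
The search from E is exhausted; no directed path reaches C.

No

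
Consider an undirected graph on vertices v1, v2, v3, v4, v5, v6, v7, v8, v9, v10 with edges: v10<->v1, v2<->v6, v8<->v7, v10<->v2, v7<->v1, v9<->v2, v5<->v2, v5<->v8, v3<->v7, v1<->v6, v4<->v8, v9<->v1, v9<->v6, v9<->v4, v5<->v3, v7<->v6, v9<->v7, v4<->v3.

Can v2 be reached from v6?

Explore from v6.
Distance 1: reach v1, v2, v7, v9.
Found v2.

Yes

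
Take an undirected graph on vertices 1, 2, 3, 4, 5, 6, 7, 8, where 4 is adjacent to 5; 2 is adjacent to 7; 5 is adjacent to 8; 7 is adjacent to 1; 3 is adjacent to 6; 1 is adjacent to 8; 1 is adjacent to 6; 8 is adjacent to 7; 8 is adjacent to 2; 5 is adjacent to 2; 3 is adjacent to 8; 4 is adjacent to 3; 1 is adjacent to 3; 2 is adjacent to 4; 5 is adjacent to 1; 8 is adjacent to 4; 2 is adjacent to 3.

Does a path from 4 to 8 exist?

Explore from 4.
Distance 1: reach 2, 3, 5, 8.
Found 8.

Yes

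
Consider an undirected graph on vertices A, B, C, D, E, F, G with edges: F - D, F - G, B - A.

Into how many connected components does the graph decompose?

From A: component {A, B}.
From C: component {C}.
From D: component {D, F, G}.
From E: component {E}.
That's 4 components.

4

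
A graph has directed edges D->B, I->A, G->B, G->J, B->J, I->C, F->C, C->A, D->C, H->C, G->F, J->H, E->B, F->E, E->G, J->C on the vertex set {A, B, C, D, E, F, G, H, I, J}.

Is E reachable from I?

Explore from I.
Distance 1: reach A, C.
The search from I is exhausted; no directed path reaches E.

No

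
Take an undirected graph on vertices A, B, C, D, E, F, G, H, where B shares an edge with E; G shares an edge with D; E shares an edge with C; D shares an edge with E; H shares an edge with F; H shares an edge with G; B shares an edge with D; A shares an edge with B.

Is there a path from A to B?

Explore from A.
Distance 1: reach B.
Found B.

Yes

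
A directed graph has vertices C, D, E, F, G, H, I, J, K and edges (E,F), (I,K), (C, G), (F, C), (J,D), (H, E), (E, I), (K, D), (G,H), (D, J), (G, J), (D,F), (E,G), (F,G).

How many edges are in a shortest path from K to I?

Distance 0: K.
Distance 1: D.
Distance 2: F, J.
Distance 3: C, G.
Distance 4: H.
Distance 5: E.
Distance 6: I — contains I.

6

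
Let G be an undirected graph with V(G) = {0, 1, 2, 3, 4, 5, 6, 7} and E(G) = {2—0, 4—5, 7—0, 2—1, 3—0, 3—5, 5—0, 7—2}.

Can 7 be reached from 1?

Yes

Explore from 1.
Distance 1: reach 2.
Distance 2: reach 0, 7.
Found 7.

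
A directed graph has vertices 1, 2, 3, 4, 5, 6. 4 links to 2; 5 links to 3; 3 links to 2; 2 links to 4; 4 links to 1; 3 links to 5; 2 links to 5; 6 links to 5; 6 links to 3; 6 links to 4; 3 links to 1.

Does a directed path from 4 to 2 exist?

Explore from 4.
Distance 1: reach 1, 2.
Found 2.

Yes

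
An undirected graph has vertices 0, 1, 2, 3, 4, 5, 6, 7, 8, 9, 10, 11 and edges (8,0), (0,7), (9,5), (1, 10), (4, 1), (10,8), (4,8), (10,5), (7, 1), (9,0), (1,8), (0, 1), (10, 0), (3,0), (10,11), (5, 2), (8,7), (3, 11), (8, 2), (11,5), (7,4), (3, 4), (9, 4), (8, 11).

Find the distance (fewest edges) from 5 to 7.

3

Distance 0: 5.
Distance 1: 2, 9, 10, 11.
Distance 2: 0, 1, 3, 4, 8.
Distance 3: 7 — contains 7.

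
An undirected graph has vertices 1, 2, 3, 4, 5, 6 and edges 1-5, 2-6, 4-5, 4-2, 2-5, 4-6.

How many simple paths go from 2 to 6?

3

2–4–6
2–5–4–6
2–6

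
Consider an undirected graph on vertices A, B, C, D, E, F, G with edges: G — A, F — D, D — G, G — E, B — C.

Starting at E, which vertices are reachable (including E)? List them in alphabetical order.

Start at E.
Its neighbours: G.
Then their neighbours: A, D.
Then next layer: F.
Nothing further is reachable.

A, D, E, F, G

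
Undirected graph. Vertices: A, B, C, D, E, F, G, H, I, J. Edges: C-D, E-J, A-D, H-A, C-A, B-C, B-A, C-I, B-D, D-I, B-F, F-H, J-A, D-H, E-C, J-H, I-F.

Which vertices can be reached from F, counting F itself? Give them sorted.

A, B, C, D, E, F, H, I, J

Start at F.
Its neighbours: B, H, I.
Then their neighbours: A, C, D, J.
Then next layer: E.
Nothing further is reachable.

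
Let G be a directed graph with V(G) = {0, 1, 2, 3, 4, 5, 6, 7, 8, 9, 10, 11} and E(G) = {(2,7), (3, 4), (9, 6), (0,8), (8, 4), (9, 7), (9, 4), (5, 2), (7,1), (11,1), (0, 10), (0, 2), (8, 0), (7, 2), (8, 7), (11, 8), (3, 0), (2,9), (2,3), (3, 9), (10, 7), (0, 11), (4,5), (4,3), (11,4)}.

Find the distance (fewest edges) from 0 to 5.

3

Distance 0: 0.
Distance 1: 2, 8, 10, 11.
Distance 2: 1, 3, 4, 7, 9.
Distance 3: 5, 6 — contains 5.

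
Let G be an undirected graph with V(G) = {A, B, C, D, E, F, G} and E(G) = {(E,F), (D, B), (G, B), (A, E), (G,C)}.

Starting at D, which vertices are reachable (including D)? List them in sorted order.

Start at D.
Its neighbours: B.
Then their neighbours: G.
Then next layer: C.
Nothing further is reachable.

B, C, D, G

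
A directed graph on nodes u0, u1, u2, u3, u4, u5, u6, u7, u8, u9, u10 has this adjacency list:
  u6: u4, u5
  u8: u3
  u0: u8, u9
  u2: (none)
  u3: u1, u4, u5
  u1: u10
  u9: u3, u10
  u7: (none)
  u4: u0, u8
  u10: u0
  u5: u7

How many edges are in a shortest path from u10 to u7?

5

Distance 0: u10.
Distance 1: u0.
Distance 2: u8, u9.
Distance 3: u3.
Distance 4: u1, u4, u5.
Distance 5: u7 — contains u7.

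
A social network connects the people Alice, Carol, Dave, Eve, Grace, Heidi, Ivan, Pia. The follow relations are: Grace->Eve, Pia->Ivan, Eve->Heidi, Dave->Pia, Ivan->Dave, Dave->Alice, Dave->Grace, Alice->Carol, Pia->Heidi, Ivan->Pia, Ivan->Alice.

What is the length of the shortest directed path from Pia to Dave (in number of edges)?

Distance 0: Pia.
Distance 1: Heidi, Ivan.
Distance 2: Alice, Dave — contains Dave.

2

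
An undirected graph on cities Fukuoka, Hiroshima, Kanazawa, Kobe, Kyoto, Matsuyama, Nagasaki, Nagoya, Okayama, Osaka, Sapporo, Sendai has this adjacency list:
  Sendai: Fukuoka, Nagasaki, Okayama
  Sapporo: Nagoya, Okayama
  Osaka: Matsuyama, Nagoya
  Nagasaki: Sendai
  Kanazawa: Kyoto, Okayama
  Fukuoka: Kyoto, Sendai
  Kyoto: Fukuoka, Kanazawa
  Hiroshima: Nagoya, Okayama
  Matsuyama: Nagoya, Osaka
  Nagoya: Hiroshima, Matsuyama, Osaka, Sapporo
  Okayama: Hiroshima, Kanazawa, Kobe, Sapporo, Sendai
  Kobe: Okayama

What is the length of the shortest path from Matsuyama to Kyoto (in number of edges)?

Distance 0: Matsuyama.
Distance 1: Nagoya, Osaka.
Distance 2: Hiroshima, Sapporo.
Distance 3: Okayama.
Distance 4: Kanazawa, Kobe, Sendai.
Distance 5: Fukuoka, Kyoto, Nagasaki — contains Kyoto.

5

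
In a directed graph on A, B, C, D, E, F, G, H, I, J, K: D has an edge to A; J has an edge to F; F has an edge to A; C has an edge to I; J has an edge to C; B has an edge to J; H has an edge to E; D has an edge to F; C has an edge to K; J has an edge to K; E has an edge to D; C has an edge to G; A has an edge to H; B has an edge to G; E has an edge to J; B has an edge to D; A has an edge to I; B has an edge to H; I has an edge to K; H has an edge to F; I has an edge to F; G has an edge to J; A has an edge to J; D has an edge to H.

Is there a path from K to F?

K has no outgoing edges, so nothing is reachable from it.

No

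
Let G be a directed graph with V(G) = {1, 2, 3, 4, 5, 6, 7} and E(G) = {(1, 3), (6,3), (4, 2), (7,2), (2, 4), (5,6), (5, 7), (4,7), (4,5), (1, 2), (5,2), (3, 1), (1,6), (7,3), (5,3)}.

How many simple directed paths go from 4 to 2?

4→2
4→5→2
4→5→3→1→2
4→5→6→3→1→2
4→5→7→2
4→5→7→3→1→2
4→7→2
4→7→3→1→2

8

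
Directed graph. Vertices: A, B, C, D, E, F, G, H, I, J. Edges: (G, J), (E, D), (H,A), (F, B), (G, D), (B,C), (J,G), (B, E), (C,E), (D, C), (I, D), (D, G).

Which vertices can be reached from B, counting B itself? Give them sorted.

Start at B.
Its neighbours: C, E.
Then their neighbours: D.
Then next layer: G.
Then next layer: J.
Nothing further is reachable.

B, C, D, E, G, J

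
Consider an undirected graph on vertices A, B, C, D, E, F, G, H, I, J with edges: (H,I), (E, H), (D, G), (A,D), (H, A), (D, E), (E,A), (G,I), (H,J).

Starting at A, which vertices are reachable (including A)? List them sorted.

A, D, E, G, H, I, J

Start at A.
Its neighbours: D, E, H.
Then their neighbours: G, I, J.
Nothing further is reachable.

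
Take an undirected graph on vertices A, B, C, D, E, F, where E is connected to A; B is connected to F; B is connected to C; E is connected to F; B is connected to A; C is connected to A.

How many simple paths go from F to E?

3

F–B–A–E
F–B–C–A–E
F–E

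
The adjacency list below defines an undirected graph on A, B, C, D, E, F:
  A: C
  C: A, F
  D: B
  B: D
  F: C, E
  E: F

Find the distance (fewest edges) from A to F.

Distance 0: A.
Distance 1: C.
Distance 2: F — contains F.

2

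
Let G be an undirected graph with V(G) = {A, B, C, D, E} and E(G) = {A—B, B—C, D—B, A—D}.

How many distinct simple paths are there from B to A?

B–A
B–D–A

2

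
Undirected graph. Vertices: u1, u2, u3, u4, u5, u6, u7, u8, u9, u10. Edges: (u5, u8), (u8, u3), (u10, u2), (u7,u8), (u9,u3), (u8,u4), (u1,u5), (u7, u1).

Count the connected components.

3

From u1: component {u1, u3, u4, u5, u7, u8, u9}.
From u2: component {u2, u10}.
From u6: component {u6}.
That's 3 components.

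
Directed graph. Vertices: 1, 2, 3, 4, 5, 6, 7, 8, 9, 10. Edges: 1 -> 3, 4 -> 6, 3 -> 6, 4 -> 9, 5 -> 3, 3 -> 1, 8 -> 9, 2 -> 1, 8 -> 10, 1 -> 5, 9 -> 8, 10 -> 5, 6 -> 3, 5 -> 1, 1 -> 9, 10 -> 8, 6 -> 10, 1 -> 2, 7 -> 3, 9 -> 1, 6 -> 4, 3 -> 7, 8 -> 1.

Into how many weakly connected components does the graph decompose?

1

From 1: component {1, 2, 3, 4, 5, 6, 7, 8, 9, 10}.
That's 1 component.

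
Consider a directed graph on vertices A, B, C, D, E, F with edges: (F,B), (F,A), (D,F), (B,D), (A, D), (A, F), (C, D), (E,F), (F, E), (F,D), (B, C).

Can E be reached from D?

Explore from D.
Distance 1: reach F.
Distance 2: reach A, B, E.
Found E.

Yes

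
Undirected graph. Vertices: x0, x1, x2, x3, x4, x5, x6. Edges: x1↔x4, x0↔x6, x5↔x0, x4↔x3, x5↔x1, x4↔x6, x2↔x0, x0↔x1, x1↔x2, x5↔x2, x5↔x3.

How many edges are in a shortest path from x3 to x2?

Distance 0: x3.
Distance 1: x4, x5.
Distance 2: x0, x1, x2, x6 — contains x2.

2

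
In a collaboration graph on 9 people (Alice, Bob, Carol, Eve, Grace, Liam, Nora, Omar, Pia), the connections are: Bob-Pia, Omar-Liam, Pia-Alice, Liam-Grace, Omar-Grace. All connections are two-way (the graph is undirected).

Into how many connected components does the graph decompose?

5

From Alice: component {Alice, Bob, Pia}.
From Carol: component {Carol}.
From Eve: component {Eve}.
From Grace: component {Grace, Liam, Omar}.
From Nora: component {Nora}.
That's 5 components.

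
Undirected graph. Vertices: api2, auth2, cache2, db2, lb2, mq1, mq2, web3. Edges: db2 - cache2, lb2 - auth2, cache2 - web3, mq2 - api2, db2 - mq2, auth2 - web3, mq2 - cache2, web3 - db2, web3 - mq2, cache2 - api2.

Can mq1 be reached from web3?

Explore from web3.
Distance 1: reach auth2, cache2, db2, mq2.
Distance 2: reach api2, lb2.
The search is exhausted without reaching mq1; it lies in a different component.

No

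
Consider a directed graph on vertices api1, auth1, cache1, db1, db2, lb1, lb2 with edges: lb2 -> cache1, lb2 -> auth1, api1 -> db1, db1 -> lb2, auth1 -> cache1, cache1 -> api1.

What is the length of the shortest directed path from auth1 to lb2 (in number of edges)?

Distance 0: auth1.
Distance 1: cache1.
Distance 2: api1.
Distance 3: db1.
Distance 4: lb2 — contains lb2.

4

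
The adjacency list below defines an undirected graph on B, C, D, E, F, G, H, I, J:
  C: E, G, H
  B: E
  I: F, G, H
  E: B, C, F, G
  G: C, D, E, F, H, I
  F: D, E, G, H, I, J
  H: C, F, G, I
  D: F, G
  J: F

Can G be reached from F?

Explore from F.
Distance 1: reach D, E, G, H, I, J.
Found G.

Yes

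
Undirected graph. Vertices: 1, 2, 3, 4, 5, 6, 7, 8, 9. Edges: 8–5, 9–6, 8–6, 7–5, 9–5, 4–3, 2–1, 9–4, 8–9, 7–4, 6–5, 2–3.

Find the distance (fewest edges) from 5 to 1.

Distance 0: 5.
Distance 1: 6, 7, 8, 9.
Distance 2: 4.
Distance 3: 3.
Distance 4: 2.
Distance 5: 1 — contains 1.

5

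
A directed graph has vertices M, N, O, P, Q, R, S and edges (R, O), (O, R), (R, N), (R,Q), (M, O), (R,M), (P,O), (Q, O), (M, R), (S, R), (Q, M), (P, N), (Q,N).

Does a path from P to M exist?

Yes

Explore from P.
Distance 1: reach N, O.
Distance 2: reach R.
Distance 3: reach M, Q.
Found M.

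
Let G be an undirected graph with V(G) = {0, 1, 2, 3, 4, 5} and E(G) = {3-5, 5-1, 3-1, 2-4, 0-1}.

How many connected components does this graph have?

2

From 0: component {0, 1, 3, 5}.
From 2: component {2, 4}.
That's 2 components.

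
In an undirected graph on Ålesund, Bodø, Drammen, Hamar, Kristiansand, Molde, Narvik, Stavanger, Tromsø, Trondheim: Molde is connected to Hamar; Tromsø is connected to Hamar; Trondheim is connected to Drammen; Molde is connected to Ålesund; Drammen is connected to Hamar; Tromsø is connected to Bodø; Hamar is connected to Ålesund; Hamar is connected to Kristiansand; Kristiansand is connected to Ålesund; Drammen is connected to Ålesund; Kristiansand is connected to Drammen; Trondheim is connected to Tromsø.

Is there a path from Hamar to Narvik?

Explore from Hamar.
Distance 1: reach Ålesund, Drammen, Kristiansand, Molde, Tromsø.
Distance 2: reach Bodø, Trondheim.
The search is exhausted without reaching Narvik; it lies in a different component.

No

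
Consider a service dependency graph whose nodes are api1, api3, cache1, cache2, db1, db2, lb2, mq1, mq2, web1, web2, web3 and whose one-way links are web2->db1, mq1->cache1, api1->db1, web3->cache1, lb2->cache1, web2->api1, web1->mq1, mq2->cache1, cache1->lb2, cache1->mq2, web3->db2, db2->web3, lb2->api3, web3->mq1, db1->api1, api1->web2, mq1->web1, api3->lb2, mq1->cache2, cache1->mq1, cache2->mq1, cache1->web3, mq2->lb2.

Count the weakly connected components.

From api1: component {api1, db1, web2}.
From api3: component {api3, cache1, cache2, db2, lb2, mq1, mq2, web1, web3}.
That's 2 components.

2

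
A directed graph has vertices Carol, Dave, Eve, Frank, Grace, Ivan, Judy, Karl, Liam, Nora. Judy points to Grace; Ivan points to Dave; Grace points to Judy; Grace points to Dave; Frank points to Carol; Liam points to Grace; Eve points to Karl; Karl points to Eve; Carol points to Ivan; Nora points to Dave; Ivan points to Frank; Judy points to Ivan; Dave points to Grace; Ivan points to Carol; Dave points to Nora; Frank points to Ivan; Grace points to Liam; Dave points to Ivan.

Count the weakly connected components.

2

From Carol: component {Carol, Dave, Frank, Grace, Ivan, Judy, Liam, Nora}.
From Eve: component {Eve, Karl}.
That's 2 components.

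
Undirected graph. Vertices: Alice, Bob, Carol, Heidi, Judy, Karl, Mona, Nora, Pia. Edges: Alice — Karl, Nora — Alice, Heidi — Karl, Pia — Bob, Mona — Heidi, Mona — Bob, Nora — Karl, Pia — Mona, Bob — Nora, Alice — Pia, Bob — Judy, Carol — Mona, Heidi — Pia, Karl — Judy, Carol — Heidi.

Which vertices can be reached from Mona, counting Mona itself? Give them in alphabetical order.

Start at Mona.
Its neighbours: Bob, Carol, Heidi, Pia.
Then their neighbours: Alice, Judy, Karl, Nora.
Every vertex is now reached.

Alice, Bob, Carol, Heidi, Judy, Karl, Mona, Nora, Pia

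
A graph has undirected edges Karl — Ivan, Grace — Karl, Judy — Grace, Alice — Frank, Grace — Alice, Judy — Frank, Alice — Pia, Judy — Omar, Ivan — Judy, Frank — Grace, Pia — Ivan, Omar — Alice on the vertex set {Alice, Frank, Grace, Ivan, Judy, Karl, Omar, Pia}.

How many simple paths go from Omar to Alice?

Omar–Alice
Omar–Judy–Frank–Alice
Omar–Judy–Frank–Grace–Alice
Omar–Judy–Frank–Grace–Karl–Ivan–Pia–Alice
Omar–Judy–Grace–Alice
Omar–Judy–Grace–Frank–Alice
Omar–Judy–Grace–Karl–Ivan–Pia–Alice
Omar–Judy–Ivan–Karl–Grace–Alice
Omar–Judy–Ivan–Karl–Grace–Frank–Alice
Omar–Judy–Ivan–Pia–Alice

10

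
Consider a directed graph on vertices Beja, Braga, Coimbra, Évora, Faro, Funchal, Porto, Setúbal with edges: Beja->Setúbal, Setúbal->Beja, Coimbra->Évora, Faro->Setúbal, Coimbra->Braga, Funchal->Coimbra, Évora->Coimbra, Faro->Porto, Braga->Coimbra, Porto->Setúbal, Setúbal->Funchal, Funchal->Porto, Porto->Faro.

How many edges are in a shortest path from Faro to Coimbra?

Distance 0: Faro.
Distance 1: Porto, Setúbal.
Distance 2: Beja, Funchal.
Distance 3: Coimbra — contains Coimbra.

3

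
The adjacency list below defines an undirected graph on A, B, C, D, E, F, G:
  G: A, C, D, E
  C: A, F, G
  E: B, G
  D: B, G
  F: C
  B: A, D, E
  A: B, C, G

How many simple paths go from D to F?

D–B–A–C–F
D–B–A–G–C–F
D–B–E–G–A–C–F
D–B–E–G–C–F
D–G–A–C–F
D–G–C–F
D–G–E–B–A–C–F

7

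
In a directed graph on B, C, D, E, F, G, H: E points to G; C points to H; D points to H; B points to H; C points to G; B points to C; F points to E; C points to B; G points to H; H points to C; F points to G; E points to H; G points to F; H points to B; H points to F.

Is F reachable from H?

Explore from H.
Distance 1: reach B, C, F.
Found F.

Yes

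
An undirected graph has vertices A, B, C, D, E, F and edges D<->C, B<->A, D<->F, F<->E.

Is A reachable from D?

No

Explore from D.
Distance 1: reach C, F.
Distance 2: reach E.
The search is exhausted without reaching A; it lies in a different component.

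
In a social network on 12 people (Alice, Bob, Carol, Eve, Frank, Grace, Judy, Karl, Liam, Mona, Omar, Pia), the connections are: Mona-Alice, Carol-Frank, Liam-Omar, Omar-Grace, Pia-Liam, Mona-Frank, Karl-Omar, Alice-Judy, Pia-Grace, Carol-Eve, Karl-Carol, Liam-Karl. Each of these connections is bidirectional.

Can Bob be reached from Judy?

No

Explore from Judy.
Distance 1: reach Alice.
Distance 2: reach Mona.
Distance 3: reach Frank.
Distance 4: reach Carol.
Distance 5: reach Eve, Karl.
Distance 6: reach Liam, Omar.
Distance 7: reach Grace, Pia.
The search is exhausted without reaching Bob; it lies in a different component.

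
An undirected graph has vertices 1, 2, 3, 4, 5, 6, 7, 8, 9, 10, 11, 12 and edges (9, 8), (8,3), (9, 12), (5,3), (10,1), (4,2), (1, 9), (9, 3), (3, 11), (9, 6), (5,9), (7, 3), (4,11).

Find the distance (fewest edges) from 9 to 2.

4

Distance 0: 9.
Distance 1: 1, 3, 5, 6, 8, 12.
Distance 2: 7, 10, 11.
Distance 3: 4.
Distance 4: 2 — contains 2.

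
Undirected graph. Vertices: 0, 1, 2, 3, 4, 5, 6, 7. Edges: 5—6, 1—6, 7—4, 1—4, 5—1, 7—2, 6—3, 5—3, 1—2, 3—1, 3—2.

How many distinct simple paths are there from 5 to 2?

5–1–2
5–1–3–2
5–1–4–7–2
5–1–6–3–2
5–3–1–2
5–3–1–4–7–2
5–3–2
5–3–6–1–2
5–3–6–1–4–7–2
5–6–1–2
5–6–1–3–2
5–6–1–4–7–2
5–6–3–1–2
5–6–3–1–4–7–2
5–6–3–2

15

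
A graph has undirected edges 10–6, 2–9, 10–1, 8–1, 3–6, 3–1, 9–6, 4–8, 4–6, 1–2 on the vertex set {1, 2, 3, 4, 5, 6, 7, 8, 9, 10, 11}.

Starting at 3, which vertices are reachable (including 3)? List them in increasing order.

Start at 3.
Its neighbours: 1, 6.
Then their neighbours: 2, 4, 8, 9, 10.
Nothing further is reachable.

1, 2, 3, 4, 6, 8, 9, 10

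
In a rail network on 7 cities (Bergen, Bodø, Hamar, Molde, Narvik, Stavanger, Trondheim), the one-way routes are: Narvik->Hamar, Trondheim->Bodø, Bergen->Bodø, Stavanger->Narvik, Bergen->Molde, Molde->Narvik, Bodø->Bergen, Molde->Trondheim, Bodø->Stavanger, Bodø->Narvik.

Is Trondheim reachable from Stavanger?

Explore from Stavanger.
Distance 1: reach Narvik.
Distance 2: reach Hamar.
The search from Stavanger is exhausted; no directed path reaches Trondheim.

No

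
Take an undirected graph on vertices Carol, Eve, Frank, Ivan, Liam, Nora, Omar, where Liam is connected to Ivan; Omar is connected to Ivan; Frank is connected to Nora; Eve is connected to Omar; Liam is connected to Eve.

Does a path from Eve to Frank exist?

Explore from Eve.
Distance 1: reach Liam, Omar.
Distance 2: reach Ivan.
The search is exhausted without reaching Frank; it lies in a different component.

No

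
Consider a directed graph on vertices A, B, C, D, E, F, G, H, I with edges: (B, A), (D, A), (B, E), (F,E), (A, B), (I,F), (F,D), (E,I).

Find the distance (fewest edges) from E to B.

5

Distance 0: E.
Distance 1: I.
Distance 2: F.
Distance 3: D.
Distance 4: A.
Distance 5: B — contains B.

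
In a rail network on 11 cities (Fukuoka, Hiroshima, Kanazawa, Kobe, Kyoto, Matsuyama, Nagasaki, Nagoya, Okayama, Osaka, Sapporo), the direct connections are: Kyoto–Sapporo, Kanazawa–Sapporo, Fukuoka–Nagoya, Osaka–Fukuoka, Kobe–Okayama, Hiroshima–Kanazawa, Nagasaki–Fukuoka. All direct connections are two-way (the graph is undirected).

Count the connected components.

4

From Fukuoka: component {Fukuoka, Nagasaki, Nagoya, Osaka}.
From Hiroshima: component {Hiroshima, Kanazawa, Kyoto, Sapporo}.
From Kobe: component {Kobe, Okayama}.
From Matsuyama: component {Matsuyama}.
That's 4 components.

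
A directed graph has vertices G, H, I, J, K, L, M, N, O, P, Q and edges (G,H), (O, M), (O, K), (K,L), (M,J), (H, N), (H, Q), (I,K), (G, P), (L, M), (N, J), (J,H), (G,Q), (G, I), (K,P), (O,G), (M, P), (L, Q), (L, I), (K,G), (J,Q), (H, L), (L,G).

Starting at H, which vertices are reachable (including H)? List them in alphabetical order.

Start at H.
Its neighbours: L, N, Q.
Then their neighbours: G, I, J, M.
Then next layer: K, P.
Nothing further is reachable.

G, H, I, J, K, L, M, N, P, Q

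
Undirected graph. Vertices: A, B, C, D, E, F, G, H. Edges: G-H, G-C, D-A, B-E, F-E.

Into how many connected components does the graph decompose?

3

From A: component {A, D}.
From B: component {B, E, F}.
From C: component {C, G, H}.
That's 3 components.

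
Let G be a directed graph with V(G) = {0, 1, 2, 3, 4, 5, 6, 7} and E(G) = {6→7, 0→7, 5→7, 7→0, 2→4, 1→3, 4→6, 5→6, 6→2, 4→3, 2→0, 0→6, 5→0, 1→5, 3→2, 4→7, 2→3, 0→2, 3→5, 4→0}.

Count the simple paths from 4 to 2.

4→0→2
4→0→6→2
4→3→2
4→3→5→0→2
4→3→5→0→6→2
4→3→5→6→2
4→3→5→6→7→0→2
4→3→5→7→0→2
4→3→5→7→0→6→2
4→6→2
4→6→7→0→2
4→7→0→2
4→7→0→6→2

13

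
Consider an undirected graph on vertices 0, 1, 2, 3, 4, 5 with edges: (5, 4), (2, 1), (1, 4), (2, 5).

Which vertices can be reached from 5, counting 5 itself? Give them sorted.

Start at 5.
Its neighbours: 2, 4.
Then their neighbours: 1.
Nothing further is reachable.

1, 2, 4, 5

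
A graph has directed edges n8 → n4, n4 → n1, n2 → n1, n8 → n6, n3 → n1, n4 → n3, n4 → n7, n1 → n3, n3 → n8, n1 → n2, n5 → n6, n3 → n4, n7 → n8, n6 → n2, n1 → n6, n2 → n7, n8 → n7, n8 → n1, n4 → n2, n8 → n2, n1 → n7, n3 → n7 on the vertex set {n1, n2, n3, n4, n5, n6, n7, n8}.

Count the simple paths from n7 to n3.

n7→n8→n1→n3
n7→n8→n2→n1→n3
n7→n8→n4→n1→n3
n7→n8→n4→n2→n1→n3
n7→n8→n4→n3
n7→n8→n6→n2→n1→n3

6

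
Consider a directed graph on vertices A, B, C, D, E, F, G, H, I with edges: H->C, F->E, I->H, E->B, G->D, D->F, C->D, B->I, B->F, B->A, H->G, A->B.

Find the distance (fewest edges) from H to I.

Distance 0: H.
Distance 1: C, G.
Distance 2: D.
Distance 3: F.
Distance 4: E.
Distance 5: B.
Distance 6: A, I — contains I.

6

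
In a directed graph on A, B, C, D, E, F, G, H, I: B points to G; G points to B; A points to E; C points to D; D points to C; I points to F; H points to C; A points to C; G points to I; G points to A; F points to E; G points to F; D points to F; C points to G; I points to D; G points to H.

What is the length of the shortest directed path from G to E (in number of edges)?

Distance 0: G.
Distance 1: A, B, F, H, I.
Distance 2: C, D, E — contains E.

2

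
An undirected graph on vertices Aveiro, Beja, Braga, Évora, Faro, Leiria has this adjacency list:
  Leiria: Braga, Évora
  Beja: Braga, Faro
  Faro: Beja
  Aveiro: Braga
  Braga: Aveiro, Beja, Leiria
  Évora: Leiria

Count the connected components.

1

From Aveiro: component {Aveiro, Beja, Braga, Évora, Faro, Leiria}.
That's 1 component.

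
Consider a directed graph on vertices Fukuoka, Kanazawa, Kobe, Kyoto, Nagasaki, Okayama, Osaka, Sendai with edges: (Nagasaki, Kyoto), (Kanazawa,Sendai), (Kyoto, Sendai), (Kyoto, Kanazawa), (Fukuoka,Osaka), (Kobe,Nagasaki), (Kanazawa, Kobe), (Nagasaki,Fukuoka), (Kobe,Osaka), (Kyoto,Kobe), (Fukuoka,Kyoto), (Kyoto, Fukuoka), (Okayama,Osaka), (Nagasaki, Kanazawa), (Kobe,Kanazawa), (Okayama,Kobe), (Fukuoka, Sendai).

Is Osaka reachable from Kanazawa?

Yes

Explore from Kanazawa.
Distance 1: reach Kobe, Sendai.
Distance 2: reach Nagasaki, Osaka.
Found Osaka.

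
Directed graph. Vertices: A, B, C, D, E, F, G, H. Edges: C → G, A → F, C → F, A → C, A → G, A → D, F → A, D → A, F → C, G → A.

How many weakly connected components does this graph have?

From A: component {A, C, D, F, G}.
From B: component {B}.
From E: component {E}.
From H: component {H}.
That's 4 components.

4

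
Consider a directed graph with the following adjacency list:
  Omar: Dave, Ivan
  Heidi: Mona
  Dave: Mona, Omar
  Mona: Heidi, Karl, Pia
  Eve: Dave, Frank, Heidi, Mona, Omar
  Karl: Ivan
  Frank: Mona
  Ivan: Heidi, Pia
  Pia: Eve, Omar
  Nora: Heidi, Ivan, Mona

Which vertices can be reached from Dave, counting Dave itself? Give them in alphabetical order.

Start at Dave.
Its neighbours: Mona, Omar.
Then their neighbours: Heidi, Ivan, Karl, Pia.
Then next layer: Eve.
Then next layer: Frank.
Nothing further is reachable.

Dave, Eve, Frank, Heidi, Ivan, Karl, Mona, Omar, Pia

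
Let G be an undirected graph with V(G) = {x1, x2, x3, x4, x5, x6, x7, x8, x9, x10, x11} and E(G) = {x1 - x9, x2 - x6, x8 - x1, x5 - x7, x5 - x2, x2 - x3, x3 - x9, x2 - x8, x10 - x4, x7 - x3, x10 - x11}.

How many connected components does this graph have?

2

From x1: component {x1, x2, x3, x5, x6, x7, x8, x9}.
From x4: component {x4, x10, x11}.
That's 2 components.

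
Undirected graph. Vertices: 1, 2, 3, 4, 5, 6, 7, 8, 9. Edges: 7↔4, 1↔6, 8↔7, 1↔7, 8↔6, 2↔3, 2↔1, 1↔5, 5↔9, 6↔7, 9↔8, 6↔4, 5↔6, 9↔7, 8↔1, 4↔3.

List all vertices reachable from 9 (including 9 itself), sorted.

Start at 9.
Its neighbours: 5, 7, 8.
Then their neighbours: 1, 4, 6.
Then next layer: 2, 3.
Every vertex is now reached.

1, 2, 3, 4, 5, 6, 7, 8, 9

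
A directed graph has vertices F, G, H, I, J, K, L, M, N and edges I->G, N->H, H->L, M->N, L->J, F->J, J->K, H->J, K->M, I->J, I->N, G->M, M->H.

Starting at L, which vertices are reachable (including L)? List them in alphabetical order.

Start at L.
Its neighbours: J.
Then their neighbours: K.
Then next layer: M.
Then next layer: H, N.
Nothing further is reachable.

H, J, K, L, M, N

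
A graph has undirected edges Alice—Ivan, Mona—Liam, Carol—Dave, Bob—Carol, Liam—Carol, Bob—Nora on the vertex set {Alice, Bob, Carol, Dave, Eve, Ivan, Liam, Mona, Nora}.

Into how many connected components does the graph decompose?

3

From Alice: component {Alice, Ivan}.
From Bob: component {Bob, Carol, Dave, Liam, Mona, Nora}.
From Eve: component {Eve}.
That's 3 components.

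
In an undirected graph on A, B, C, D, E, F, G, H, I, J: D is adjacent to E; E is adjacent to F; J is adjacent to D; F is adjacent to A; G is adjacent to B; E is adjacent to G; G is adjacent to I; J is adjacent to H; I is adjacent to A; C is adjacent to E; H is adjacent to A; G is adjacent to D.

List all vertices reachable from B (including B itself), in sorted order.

A, B, C, D, E, F, G, H, I, J

Start at B.
Its neighbours: G.
Then their neighbours: D, E, I.
Then next layer: A, C, F, J.
Then next layer: H.
Every vertex is now reached.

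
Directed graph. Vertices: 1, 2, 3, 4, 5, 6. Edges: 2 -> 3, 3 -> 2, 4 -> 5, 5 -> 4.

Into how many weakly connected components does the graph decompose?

From 1: component {1}.
From 2: component {2, 3}.
From 4: component {4, 5}.
From 6: component {6}.
That's 4 components.

4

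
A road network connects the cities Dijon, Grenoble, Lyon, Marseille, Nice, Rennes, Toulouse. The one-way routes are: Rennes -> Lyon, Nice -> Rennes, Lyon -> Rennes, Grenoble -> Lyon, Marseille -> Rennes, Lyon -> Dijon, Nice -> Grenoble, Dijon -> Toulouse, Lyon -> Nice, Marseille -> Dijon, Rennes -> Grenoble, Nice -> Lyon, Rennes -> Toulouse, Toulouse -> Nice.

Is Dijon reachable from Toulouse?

Explore from Toulouse.
Distance 1: reach Nice.
Distance 2: reach Grenoble, Lyon, Rennes.
Distance 3: reach Dijon.
Found Dijon.

Yes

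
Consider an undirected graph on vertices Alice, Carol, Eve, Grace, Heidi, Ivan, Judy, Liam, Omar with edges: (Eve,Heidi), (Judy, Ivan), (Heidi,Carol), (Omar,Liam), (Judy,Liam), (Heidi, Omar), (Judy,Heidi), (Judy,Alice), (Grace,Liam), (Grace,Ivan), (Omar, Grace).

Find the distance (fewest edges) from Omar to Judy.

2

Distance 0: Omar.
Distance 1: Grace, Heidi, Liam.
Distance 2: Carol, Eve, Ivan, Judy — contains Judy.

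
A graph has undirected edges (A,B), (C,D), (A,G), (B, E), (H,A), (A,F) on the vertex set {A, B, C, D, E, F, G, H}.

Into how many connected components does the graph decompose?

From A: component {A, B, E, F, G, H}.
From C: component {C, D}.
That's 2 components.

2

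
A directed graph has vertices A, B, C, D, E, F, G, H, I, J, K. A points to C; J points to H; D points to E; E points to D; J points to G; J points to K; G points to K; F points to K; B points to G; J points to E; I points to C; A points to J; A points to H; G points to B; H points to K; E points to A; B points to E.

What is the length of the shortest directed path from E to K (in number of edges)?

3

Distance 0: E.
Distance 1: A, D.
Distance 2: C, H, J.
Distance 3: G, K — contains K.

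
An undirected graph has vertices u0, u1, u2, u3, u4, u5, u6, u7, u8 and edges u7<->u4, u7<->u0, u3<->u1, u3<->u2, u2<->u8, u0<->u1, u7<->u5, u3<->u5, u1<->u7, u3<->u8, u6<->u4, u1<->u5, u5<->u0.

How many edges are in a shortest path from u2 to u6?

5

Distance 0: u2.
Distance 1: u3, u8.
Distance 2: u1, u5.
Distance 3: u0, u7.
Distance 4: u4.
Distance 5: u6 — contains u6.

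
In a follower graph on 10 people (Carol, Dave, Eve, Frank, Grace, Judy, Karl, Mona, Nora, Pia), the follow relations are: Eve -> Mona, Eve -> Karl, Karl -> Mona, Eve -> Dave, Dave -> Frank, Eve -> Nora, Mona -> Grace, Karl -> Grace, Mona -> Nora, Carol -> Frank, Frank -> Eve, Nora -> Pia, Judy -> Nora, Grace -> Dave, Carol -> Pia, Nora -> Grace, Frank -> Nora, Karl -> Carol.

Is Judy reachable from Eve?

Explore from Eve.
Distance 1: reach Dave, Karl, Mona, Nora.
Distance 2: reach Carol, Frank, Grace, Pia.
The search from Eve is exhausted; no directed path reaches Judy.

No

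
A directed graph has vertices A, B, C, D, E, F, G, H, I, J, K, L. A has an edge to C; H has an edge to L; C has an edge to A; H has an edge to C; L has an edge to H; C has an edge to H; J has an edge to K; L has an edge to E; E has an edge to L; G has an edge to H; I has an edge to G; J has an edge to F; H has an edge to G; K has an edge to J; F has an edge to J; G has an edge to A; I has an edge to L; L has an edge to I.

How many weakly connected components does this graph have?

4

From A: component {A, C, E, G, H, I, L}.
From B: component {B}.
From D: component {D}.
From F: component {F, J, K}.
That's 4 components.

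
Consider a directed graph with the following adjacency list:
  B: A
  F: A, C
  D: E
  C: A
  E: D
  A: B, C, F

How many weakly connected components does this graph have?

2

From A: component {A, B, C, F}.
From D: component {D, E}.
That's 2 components.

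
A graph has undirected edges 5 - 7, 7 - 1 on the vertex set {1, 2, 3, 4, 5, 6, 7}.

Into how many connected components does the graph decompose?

5

From 1: component {1, 5, 7}.
From 2: component {2}.
From 3: component {3}.
From 4: component {4}.
From 6: component {6}.
That's 5 components.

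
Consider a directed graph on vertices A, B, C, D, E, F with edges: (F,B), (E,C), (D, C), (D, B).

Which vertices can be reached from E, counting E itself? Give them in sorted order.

C, E

Start at E.
Its neighbours: C.
Nothing further is reachable.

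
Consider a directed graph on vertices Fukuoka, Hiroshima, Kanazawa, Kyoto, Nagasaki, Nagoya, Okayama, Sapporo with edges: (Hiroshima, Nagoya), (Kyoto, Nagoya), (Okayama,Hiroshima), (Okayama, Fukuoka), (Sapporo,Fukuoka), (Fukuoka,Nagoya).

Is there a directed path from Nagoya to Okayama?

Nagoya has no outgoing edges, so nothing is reachable from it.

No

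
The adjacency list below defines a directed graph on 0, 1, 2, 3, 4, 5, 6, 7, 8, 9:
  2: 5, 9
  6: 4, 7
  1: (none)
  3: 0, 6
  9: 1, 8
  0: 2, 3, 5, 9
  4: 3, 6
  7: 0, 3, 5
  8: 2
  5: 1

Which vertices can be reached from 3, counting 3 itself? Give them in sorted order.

0, 1, 2, 3, 4, 5, 6, 7, 8, 9

Start at 3.
Its neighbours: 0, 6.
Then their neighbours: 2, 4, 5, 7, 9.
Then next layer: 1, 8.
Every vertex is now reached.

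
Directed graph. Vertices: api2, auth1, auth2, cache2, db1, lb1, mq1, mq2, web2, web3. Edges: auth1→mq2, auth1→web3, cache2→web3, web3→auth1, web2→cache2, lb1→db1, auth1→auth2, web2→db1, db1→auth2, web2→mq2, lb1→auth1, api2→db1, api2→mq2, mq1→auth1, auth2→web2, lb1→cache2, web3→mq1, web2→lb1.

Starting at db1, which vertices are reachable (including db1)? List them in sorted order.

Start at db1.
Its neighbours: auth2.
Then their neighbours: web2.
Then next layer: cache2, lb1, mq2.
Then next layer: auth1, web3.
Then next layer: mq1.
Nothing further is reachable.

auth1, auth2, cache2, db1, lb1, mq1, mq2, web2, web3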